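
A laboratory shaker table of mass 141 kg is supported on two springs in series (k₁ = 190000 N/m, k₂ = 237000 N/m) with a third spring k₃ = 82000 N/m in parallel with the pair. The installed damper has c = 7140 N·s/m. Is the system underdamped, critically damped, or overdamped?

underdamped

Series pair: k_s = k₁k₂/(k₁+k₂) = (190000)(237000)/(190000 + 237000) = 105500 N/m. In parallel with k₃: k_eq = 105500 + 82000 = 187500 N/m.
c_c = 2√(k_eq·m) = 10280 N·s/m; ζ = c/c_c = 7140/10280 = 0.694.
Since ζ < 1 the system is underdamped.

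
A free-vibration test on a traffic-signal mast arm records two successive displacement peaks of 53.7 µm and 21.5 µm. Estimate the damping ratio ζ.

Logarithmic decrement δ = (1/n)·ln(x₀/x_n) = (1/1)·ln(53.7/21.5) = (1/1)·ln(2.498) = 0.9154.
ζ = δ/√(4π² + δ²) = 0.9154/√(39.48 + 0.838) = 0.9154/6.350 = 0.1442.

0.144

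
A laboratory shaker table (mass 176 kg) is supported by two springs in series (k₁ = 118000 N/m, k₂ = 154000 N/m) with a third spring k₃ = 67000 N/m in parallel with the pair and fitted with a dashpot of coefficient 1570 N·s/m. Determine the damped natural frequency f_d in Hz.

Series pair: k_s = k₁k₂/(k₁+k₂) = (118000)(154000)/(118000 + 154000) = 66810 N/m. In parallel with k₃: k_eq = 66810 + 67000 = 133800 N/m.
ω_n = √(k_eq/m) = √(133800/176) = 27.57 rad/s.
Critical damping c_c = 2√(k_eq·m) = 2√(133800 × 176) = 9706 N·s/m, so ζ = c/c_c = 1570/9706 = 0.1618.
ω_d = ω_n√(1 − ζ²) = 27.57 × √(1 − 0.0262) = 27.21 rad/s.
f_d = ω_d/(2π) = 4.331 Hz.

4.33 Hz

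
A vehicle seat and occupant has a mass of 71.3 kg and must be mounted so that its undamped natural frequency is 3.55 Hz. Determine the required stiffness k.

ω_n = 2πf_n = 2π × 3.55 = 22.31 rad/s.
k = m·ω_n² = 71.3 × 22.31² = 71.3 × 497.5 = 35470 N/m.

35500 N/m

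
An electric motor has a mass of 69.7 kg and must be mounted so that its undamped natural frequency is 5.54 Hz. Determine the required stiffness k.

ω_n = 2πf_n = 2π × 5.54 = 34.81 rad/s.
k = m·ω_n² = 69.7 × 34.81² = 69.7 × 1212 = 84450 N/m.

84500 N/m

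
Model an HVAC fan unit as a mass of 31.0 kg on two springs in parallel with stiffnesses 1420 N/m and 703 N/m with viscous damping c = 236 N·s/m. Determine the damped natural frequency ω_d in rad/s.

7.35 rad/s

Parallel springs add: k_eq = 1420 + 703 = 2123 N/m.
ω_n = √(k_eq/m) = √(2123/31.0) = 8.275 rad/s.
Critical damping c_c = 2√(k_eq·m) = 2√(2123 × 31.0) = 513.1 N·s/m, so ζ = c/c_c = 236/513.1 = 0.4600.
ω_d = ω_n√(1 − ζ²) = 8.275 × √(1 − 0.212) = 7.348 rad/s.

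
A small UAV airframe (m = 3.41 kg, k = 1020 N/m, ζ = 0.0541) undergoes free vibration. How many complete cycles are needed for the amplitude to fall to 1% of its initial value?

Logarithmic decrement δ = 2πζ/√(1 − ζ²) = 2π × 0.05410/√(1 − 0.00293) = 0.3404.
x_n/x₀ = e^(−nδ) ≤ 0.01; take ln: n ≥ ln(1/0.01)/δ = 4.605/0.3404 = 13.53.
So 14 complete cycles are required.

14 cycles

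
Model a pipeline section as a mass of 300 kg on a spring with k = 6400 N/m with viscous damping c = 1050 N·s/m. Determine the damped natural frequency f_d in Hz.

0.680 Hz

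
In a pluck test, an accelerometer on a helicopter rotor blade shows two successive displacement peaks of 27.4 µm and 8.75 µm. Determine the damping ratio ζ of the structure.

Logarithmic decrement δ = (1/n)·ln(x₀/x_n) = (1/1)·ln(27.4/8.75) = (1/1)·ln(3.131) = 1.141.
ζ = δ/√(4π² + δ²) = 1.141/√(39.48 + 1.30) = 1.141/6.386 = 0.1787.

0.179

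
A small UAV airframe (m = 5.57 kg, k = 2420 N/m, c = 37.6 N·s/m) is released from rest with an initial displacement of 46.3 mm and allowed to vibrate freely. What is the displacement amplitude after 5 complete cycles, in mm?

ζ = c/(2√(km)) = 37.6/(2√(2420 × 5.57)) = 37.6/232.2 = 0.1619.
Logarithmic decrement δ = 2πζ/√(1 − ζ²) = 2π × 0.1619/√(1 − 0.0262) = 1.031.
After n cycles, x_n/x₀ = e^(−nδ), so x_5 = 46.3 × e^(−5 × 1.031) = 46.3 × 0.005770 = 0.2671 mm.

0.267 mm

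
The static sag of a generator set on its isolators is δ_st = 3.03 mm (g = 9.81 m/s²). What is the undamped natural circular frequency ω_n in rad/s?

56.9 rad/s

ω_n = √(g/δ_st) = √(9.81/0.00303) = √3238 = 56.90 rad/s.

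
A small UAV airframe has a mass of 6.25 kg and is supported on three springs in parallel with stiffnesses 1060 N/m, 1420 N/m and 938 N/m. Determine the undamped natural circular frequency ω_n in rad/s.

23.4 rad/s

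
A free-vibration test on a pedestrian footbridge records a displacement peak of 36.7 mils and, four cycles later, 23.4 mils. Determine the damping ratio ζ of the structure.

0.0179

Logarithmic decrement δ = (1/n)·ln(x₀/x_n) = (1/4)·ln(36.7/23.4) = (1/4)·ln(1.568) = 0.1125.
ζ = δ/√(4π² + δ²) = 0.1125/√(39.48 + 0.0127) = 0.1125/6.284 = 0.01790.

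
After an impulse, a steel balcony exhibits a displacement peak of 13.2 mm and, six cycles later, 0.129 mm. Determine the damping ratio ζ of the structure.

Logarithmic decrement δ = (1/n)·ln(x₀/x_n) = (1/6)·ln(13.2/0.129) = (1/6)·ln(102.3) = 0.7714.
ζ = δ/√(4π² + δ²) = 0.7714/√(39.48 + 0.595) = 0.7714/6.330 = 0.1219.

0.122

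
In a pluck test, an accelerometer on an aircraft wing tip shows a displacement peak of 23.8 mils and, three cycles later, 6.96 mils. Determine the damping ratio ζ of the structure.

Logarithmic decrement δ = (1/n)·ln(x₀/x_n) = (1/3)·ln(23.8/6.96) = (1/3)·ln(3.420) = 0.4098.
ζ = δ/√(4π² + δ²) = 0.4098/√(39.48 + 0.168) = 0.4098/6.297 = 0.06509.

0.0651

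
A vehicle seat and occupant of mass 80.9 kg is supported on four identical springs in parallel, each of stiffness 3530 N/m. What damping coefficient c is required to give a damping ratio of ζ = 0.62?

1330 N·s/m

Parallel springs add: k_eq = 4 × 3530 = 14120 N/m.
c_c = 2√(k_eq·m) = 2√(14120 × 80.9) = 2138 N·s/m.
c = ζ·c_c = 0.62 × 2138 = 1325 N·s/m.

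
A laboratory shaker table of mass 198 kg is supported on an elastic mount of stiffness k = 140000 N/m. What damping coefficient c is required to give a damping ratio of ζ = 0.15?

1580 N·s/m

c_c = 2√(k·m) = 2√(140000 × 198) = 10530 N·s/m.
c = ζ·c_c = 0.15 × 10530 = 1579 N·s/m.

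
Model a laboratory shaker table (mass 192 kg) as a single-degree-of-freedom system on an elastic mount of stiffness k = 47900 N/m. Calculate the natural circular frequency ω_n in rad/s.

ω_n = √(k/m) = √(47900/192) = √249.5 = 15.79 rad/s.

15.8 rad/s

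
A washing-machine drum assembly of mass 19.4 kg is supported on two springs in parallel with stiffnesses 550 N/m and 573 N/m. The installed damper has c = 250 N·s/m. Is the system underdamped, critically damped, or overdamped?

Parallel springs add: k_eq = 550 + 573 = 1123 N/m.
c_c = 2√(k_eq·m) = 295.2 N·s/m; ζ = c/c_c = 250/295.2 = 0.847.
Since ζ < 1 the system is underdamped.

underdamped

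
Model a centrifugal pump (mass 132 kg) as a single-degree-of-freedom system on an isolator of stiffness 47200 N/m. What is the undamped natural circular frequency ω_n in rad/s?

18.9 rad/s

ω_n = √(k/m) = √(47200/132) = √357.6 = 18.91 rad/s.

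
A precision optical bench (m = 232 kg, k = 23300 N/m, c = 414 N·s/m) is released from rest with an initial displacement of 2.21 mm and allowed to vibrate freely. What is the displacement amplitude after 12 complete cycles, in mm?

ζ = c/(2√(km)) = 414/(2√(23300 × 232)) = 414/4650 = 0.08903.
Logarithmic decrement δ = 2πζ/√(1 − ζ²) = 2π × 0.08903/√(1 − 0.00793) = 0.5616.
After n cycles, x_n/x₀ = e^(−nδ), so x_12 = 2.21 × e^(−12 × 0.5616) = 2.21 × 0.001183 = 0.002615 mm.

0.00261 mm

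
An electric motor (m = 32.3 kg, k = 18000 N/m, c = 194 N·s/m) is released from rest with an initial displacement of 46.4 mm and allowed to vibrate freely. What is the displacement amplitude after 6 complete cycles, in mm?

ζ = c/(2√(km)) = 194/(2√(18000 × 32.3)) = 194/1525 = 0.1272.
Logarithmic decrement δ = 2πζ/√(1 − ζ²) = 2π × 0.1272/√(1 − 0.0162) = 0.8059.
After n cycles, x_n/x₀ = e^(−nδ), so x_6 = 46.4 × e^(−6 × 0.8059) = 46.4 × 0.007946 = 0.3687 mm.

0.369 mm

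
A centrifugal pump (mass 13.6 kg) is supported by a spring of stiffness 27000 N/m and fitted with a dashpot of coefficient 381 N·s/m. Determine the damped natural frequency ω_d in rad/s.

42.3 rad/s

ω_n = √(k/m) = √(27000/13.6) = 44.56 rad/s.
Critical damping c_c = 2√(k·m) = 2√(27000 × 13.6) = 1212 N·s/m, so ζ = c/c_c = 381/1212 = 0.3144.
ω_d = ω_n√(1 − ζ²) = 44.56 × √(1 − 0.0988) = 42.30 rad/s.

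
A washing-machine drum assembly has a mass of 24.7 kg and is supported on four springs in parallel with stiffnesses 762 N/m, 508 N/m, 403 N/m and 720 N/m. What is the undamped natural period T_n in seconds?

Parallel springs add: k_eq = 762 + 508 + 403 + 720 = 2393 N/m.
ω_n = √(k_eq/m) = √(2393/24.7) = √96.88 = 9.843 rad/s.
T_n = 2π/ω_n = 6.283/9.843 = 0.6383 s.

0.638 s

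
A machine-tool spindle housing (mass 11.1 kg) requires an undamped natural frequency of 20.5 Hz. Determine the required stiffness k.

ω_n = 2πf_n = 2π × 20.5 = 128.8 rad/s.
k = m·ω_n² = 11.1 × 128.8² = 11.1 × 16590 = 184200 N/m.

184000 N/m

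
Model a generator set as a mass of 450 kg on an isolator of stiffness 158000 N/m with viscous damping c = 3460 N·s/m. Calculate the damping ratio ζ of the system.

ω_n = √(k/m) = √(158000/450) = 18.74 rad/s.
Critical damping c_c = 2√(k·m) = 2√(158000 × 450) = 16860 N·s/m, so ζ = c/c_c = 3460/16860 = 0.2052.

0.205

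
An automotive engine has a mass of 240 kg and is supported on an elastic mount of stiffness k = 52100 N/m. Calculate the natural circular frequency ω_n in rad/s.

14.7 rad/s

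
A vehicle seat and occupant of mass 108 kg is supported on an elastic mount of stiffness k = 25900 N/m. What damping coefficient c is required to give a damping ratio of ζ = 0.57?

1910 N·s/m

c_c = 2√(k·m) = 2√(25900 × 108) = 3345 N·s/m.
c = ζ·c_c = 0.57 × 3345 = 1907 N·s/m.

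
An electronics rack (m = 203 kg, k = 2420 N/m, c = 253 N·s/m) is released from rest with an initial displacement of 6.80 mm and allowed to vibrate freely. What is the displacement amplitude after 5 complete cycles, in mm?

0.0213 mm

ζ = c/(2√(km)) = 253/(2√(2420 × 203)) = 253/1402 = 0.1805.
Logarithmic decrement δ = 2πζ/√(1 − ζ²) = 2π × 0.1805/√(1 − 0.0326) = 1.153.
After n cycles, x_n/x₀ = e^(−nδ), so x_5 = 6.80 × e^(−5 × 1.153) = 6.80 × 0.003136 = 0.02133 mm.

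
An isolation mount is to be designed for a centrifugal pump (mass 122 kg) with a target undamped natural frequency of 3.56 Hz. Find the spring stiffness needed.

61000 N/m

ω_n = 2πf_n = 2π × 3.56 = 22.37 rad/s.
k = m·ω_n² = 122 × 22.37² = 122 × 500.3 = 61040 N/m.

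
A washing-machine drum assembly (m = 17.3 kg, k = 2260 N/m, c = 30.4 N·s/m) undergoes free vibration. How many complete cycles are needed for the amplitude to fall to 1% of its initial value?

10 cycles

ζ = c/(2√(km)) = 30.4/(2√(2260 × 17.3)) = 30.4/395.5 = 0.07687.
Logarithmic decrement δ = 2πζ/√(1 − ζ²) = 2π × 0.07687/√(1 − 0.00591) = 0.4844.
x_n/x₀ = e^(−nδ) ≤ 0.01; take ln: n ≥ ln(1/0.01)/δ = 4.605/0.4844 = 9.506.
So 10 complete cycles are required.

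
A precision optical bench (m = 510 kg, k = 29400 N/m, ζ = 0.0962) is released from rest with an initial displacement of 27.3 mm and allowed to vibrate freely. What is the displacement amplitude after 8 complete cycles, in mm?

0.212 mm

Logarithmic decrement δ = 2πζ/√(1 − ζ²) = 2π × 0.09620/√(1 − 0.00925) = 0.6073.
After n cycles, x_n/x₀ = e^(−nδ), so x_8 = 27.3 × e^(−8 × 0.6073) = 27.3 × 0.007765 = 0.2120 mm.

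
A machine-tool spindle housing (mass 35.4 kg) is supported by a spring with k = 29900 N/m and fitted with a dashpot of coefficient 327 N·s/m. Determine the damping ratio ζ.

ω_n = √(k/m) = √(29900/35.4) = 29.06 rad/s.
Critical damping c_c = 2√(k·m) = 2√(29900 × 35.4) = 2058 N·s/m, so ζ = c/c_c = 327/2058 = 0.1589.

0.159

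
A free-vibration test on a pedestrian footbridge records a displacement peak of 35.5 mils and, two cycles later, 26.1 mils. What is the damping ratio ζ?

Logarithmic decrement δ = (1/n)·ln(x₀/x_n) = (1/2)·ln(35.5/26.1) = (1/2)·ln(1.360) = 0.1538.
ζ = δ/√(4π² + δ²) = 0.1538/√(39.48 + 0.0237) = 0.1538/6.285 = 0.02447.

0.0245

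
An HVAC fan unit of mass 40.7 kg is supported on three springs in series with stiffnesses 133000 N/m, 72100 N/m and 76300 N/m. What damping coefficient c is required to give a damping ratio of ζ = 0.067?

146 N·s/m

Series springs: 1/k_eq = 1/133000 + 1/72100 + 1/76300 = 3.449×10^-5, so k_eq = 28990 N/m.
c_c = 2√(k_eq·m) = 2√(28990 × 40.7) = 2172 N·s/m.
c = ζ·c_c = 0.067 × 2172 = 145.6 N·s/m.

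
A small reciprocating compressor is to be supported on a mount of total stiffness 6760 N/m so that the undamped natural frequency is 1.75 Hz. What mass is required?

ω_n = 2πf_n = 2π × 1.75 = 11.00 rad/s.
m = k/ω_n² = 6760/11.00² = 6760/120.9 = 55.91 kg.

55.9 kg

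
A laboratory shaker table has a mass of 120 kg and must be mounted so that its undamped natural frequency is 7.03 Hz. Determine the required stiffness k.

ω_n = 2πf_n = 2π × 7.03 = 44.17 rad/s.
k = m·ω_n² = 120 × 44.17² = 120 × 1951 = 234100 N/m.

234000 N/m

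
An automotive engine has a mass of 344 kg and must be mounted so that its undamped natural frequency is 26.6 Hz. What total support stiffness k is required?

ω_n = 2πf_n = 2π × 26.6 = 167.1 rad/s.
k = m·ω_n² = 344 × 167.1² = 344 × 27930 = 9609000 N/m.

9610000 N/m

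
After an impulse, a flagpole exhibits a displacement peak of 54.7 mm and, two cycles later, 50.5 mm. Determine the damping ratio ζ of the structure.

Logarithmic decrement δ = (1/n)·ln(x₀/x_n) = (1/2)·ln(54.7/50.5) = (1/2)·ln(1.083) = 0.03995.
ζ = δ/√(4π² + δ²) = 0.03995/√(39.48 + 0.00160) = 0.03995/6.283 = 0.006357.

0.00636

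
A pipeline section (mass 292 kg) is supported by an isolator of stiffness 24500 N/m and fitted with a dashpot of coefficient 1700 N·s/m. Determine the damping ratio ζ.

ω_n = √(k/m) = √(24500/292) = 9.160 rad/s.
Critical damping c_c = 2√(k·m) = 2√(24500 × 292) = 5349 N·s/m, so ζ = c/c_c = 1700/5349 = 0.3178.

0.318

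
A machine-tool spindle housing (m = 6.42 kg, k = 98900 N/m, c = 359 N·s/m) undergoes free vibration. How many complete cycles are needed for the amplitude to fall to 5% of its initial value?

ζ = c/(2√(km)) = 359/(2√(98900 × 6.42)) = 359/1594 = 0.2253.
Logarithmic decrement δ = 2πζ/√(1 − ζ²) = 2π × 0.2253/√(1 − 0.0507) = 1.453.
x_n/x₀ = e^(−nδ) ≤ 0.05; take ln: n ≥ ln(1/0.05)/δ = 2.996/1.453 = 2.062.
So 3 complete cycles are required.

3 cycles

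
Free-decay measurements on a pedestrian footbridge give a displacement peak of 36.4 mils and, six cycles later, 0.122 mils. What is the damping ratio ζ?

0.149

Logarithmic decrement δ = (1/n)·ln(x₀/x_n) = (1/6)·ln(36.4/0.122) = (1/6)·ln(298.4) = 0.9497.
ζ = δ/√(4π² + δ²) = 0.9497/√(39.48 + 0.902) = 0.9497/6.355 = 0.1495.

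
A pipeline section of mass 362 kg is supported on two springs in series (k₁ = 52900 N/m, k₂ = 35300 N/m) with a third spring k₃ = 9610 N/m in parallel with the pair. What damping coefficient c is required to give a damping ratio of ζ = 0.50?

3340 N·s/m

Series pair: k_s = k₁k₂/(k₁+k₂) = (52900)(35300)/(52900 + 35300) = 21170 N/m. In parallel with k₃: k_eq = 21170 + 9610 = 30780 N/m.
c_c = 2√(k_eq·m) = 2√(30780 × 362) = 6676 N·s/m.
c = ζ·c_c = 0.50 × 6676 = 3338 N·s/m.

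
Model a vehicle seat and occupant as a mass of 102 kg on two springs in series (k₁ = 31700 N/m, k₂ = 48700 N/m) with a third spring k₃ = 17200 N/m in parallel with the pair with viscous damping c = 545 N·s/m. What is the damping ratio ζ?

0.141

Series pair: k_s = k₁k₂/(k₁+k₂) = (31700)(48700)/(31700 + 48700) = 19200 N/m. In parallel with k₃: k_eq = 19200 + 17200 = 36400 N/m.
ω_n = √(k_eq/m) = √(36400/102) = 18.89 rad/s.
Critical damping c_c = 2√(k_eq·m) = 2√(36400 × 102) = 3854 N·s/m, so ζ = c/c_c = 545/3854 = 0.1414.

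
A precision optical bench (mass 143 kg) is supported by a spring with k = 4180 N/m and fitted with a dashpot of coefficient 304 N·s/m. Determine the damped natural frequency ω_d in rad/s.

ω_n = √(k/m) = √(4180/143) = 5.407 rad/s.
Critical damping c_c = 2√(k·m) = 2√(4180 × 143) = 1546 N·s/m, so ζ = c/c_c = 304/1546 = 0.1966.
ω_d = ω_n√(1 − ζ²) = 5.407 × √(1 − 0.0387) = 5.301 rad/s.

5.30 rad/s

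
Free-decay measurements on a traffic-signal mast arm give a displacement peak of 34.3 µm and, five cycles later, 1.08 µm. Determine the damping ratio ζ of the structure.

Logarithmic decrement δ = (1/n)·ln(x₀/x_n) = (1/5)·ln(34.3/1.08) = (1/5)·ln(31.76) = 0.6916.
ζ = δ/√(4π² + δ²) = 0.6916/√(39.48 + 0.478) = 0.6916/6.321 = 0.1094.

0.109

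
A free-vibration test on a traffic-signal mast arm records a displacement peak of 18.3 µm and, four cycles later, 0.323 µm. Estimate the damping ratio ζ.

0.159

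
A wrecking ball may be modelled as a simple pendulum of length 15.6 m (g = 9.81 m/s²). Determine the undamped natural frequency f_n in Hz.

For a simple pendulum ω_n = √(g/L) = √(9.81/15.6) = √0.6288 = 0.7930 rad/s.
f_n = ω_n/(2π) = 0.7930/6.283 = 0.1262 Hz.

0.126 Hz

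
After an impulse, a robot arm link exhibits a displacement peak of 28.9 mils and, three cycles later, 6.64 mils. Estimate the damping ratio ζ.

Logarithmic decrement δ = (1/n)·ln(x₀/x_n) = (1/3)·ln(28.9/6.64) = (1/3)·ln(4.352) = 0.4902.
ζ = δ/√(4π² + δ²) = 0.4902/√(39.48 + 0.240) = 0.4902/6.302 = 0.07779.

0.0778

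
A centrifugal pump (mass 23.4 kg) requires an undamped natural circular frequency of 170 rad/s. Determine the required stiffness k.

k = m·ω_n² = 23.4 × 170.0² = 23.4 × 28900 = 676300 N/m.

676000 N/m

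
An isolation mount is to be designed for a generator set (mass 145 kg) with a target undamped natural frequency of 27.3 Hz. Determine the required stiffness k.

4270000 N/m

ω_n = 2πf_n = 2π × 27.3 = 171.5 rad/s.
k = m·ω_n² = 145 × 171.5² = 145 × 29420 = 4266000 N/m.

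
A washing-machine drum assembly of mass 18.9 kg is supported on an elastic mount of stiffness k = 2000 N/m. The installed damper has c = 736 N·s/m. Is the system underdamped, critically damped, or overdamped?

c_c = 2√(k·m) = 388.8 N·s/m; ζ = c/c_c = 736/388.8 = 1.89.
Since ζ > 1 the system is overdamped.

overdamped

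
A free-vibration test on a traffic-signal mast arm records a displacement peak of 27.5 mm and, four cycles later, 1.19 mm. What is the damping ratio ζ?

0.124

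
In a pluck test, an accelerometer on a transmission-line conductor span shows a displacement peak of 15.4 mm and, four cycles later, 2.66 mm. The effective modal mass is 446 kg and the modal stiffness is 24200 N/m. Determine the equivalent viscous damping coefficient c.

458 N·s/m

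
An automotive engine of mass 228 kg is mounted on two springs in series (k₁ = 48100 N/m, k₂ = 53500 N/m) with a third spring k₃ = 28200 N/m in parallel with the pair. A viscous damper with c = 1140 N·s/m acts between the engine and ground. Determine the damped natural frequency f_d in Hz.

Series pair: k_s = k₁k₂/(k₁+k₂) = (48100)(53500)/(48100 + 53500) = 25330 N/m. In parallel with k₃: k_eq = 25330 + 28200 = 53530 N/m.
ω_n = √(k_eq/m) = √(53530/228) = 15.32 rad/s.
Critical damping c_c = 2√(k_eq·m) = 2√(53530 × 228) = 6987 N·s/m, so ζ = c/c_c = 1140/6987 = 0.1632.
ω_d = ω_n√(1 − ζ²) = 15.32 × √(1 − 0.0266) = 15.12 rad/s.
f_d = ω_d/(2π) = 2.406 Hz.

2.41 Hz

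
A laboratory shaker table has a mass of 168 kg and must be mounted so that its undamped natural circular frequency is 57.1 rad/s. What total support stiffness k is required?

548000 N/m

k = m·ω_n² = 168 × 57.10² = 168 × 3260 = 547700 N/m.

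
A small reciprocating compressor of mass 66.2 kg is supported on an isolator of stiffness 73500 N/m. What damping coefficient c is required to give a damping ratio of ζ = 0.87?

3840 N·s/m

c_c = 2√(k·m) = 2√(73500 × 66.2) = 4412 N·s/m.
c = ζ·c_c = 0.87 × 4412 = 3838 N·s/m.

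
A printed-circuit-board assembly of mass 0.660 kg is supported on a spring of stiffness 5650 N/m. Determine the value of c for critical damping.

122 N·s/m

c_c = 2√(k·m) = 2√(5650 × 0.660) = 2 × 61.07 = 122.1 N·s/m.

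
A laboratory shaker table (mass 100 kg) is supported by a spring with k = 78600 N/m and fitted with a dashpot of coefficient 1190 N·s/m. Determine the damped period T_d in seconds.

ω_n = √(k/m) = √(78600/100) = 28.04 rad/s.
Critical damping c_c = 2√(k·m) = 2√(78600 × 100) = 5607 N·s/m, so ζ = c/c_c = 1190/5607 = 0.2122.
ω_d = ω_n√(1 − ζ²) = 28.04 × √(1 − 0.0450) = 27.40 rad/s.
T_d = 2π/ω_d = 0.2293 s.

0.229 s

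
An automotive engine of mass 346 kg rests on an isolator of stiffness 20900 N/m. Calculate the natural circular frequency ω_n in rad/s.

ω_n = √(k/m) = √(20900/346) = √60.40 = 7.772 rad/s.

7.77 rad/s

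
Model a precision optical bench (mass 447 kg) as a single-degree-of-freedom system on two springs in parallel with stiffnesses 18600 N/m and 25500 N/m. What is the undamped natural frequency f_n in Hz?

Parallel springs add: k_eq = 18600 + 25500 = 44100 N/m.
ω_n = √(k_eq/m) = √(44100/447) = √98.66 = 9.933 rad/s.
f_n = ω_n/(2π) = 9.933/6.283 = 1.581 Hz.

1.58 Hz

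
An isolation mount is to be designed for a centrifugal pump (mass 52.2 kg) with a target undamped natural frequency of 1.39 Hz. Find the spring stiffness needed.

3980 N/m

ω_n = 2πf_n = 2π × 1.39 = 8.734 rad/s.
k = m·ω_n² = 52.2 × 8.734² = 52.2 × 76.28 = 3982 N/m.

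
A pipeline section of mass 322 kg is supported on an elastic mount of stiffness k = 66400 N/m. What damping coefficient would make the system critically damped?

9250 N·s/m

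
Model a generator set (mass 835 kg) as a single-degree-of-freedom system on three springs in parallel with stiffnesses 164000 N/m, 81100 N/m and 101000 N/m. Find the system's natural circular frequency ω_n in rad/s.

20.4 rad/s

Parallel springs add: k_eq = 164000 + 81100 + 101000 = 346100 N/m.
ω_n = √(k_eq/m) = √(346100/835) = √414.5 = 20.36 rad/s.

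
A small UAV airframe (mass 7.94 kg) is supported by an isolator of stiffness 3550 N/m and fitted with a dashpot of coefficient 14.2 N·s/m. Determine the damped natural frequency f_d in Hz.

3.36 Hz

ω_n = √(k/m) = √(3550/7.94) = 21.14 rad/s.
Critical damping c_c = 2√(k·m) = 2√(3550 × 7.94) = 335.8 N·s/m, so ζ = c/c_c = 14.2/335.8 = 0.04229.
ω_d = ω_n√(1 − ζ²) = 21.14 × √(1 − 0.00179) = 21.13 rad/s.
f_d = ω_d/(2π) = 3.362 Hz.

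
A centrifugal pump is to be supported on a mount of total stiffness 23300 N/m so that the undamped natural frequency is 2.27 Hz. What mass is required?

115 kg

ω_n = 2πf_n = 2π × 2.27 = 14.26 rad/s.
m = k/ω_n² = 23300/14.26² = 23300/203.4 = 114.5 kg.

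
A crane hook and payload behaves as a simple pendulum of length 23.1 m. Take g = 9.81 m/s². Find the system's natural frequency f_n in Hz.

For a simple pendulum ω_n = √(g/L) = √(9.81/23.1) = √0.4247 = 0.6517 rad/s.
f_n = ω_n/(2π) = 0.6517/6.283 = 0.1037 Hz.

0.104 Hz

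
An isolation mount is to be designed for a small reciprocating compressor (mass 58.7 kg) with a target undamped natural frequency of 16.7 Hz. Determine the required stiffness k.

646000 N/m

ω_n = 2πf_n = 2π × 16.7 = 104.9 rad/s.
k = m·ω_n² = 58.7 × 104.9² = 58.7 × 11010 = 646300 N/m.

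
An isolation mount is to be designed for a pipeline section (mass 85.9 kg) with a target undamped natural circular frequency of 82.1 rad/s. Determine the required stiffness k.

579000 N/m

k = m·ω_n² = 85.9 × 82.10² = 85.9 × 6740 = 579000 N/m.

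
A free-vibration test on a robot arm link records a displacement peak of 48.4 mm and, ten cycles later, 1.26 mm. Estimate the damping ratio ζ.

0.0580

Logarithmic decrement δ = (1/n)·ln(x₀/x_n) = (1/10)·ln(48.4/1.26) = (1/10)·ln(38.41) = 0.3648.
ζ = δ/√(4π² + δ²) = 0.3648/√(39.48 + 0.133) = 0.3648/6.294 = 0.05797.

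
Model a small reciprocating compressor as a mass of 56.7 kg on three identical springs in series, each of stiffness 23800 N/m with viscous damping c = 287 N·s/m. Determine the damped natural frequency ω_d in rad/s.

11.6 rad/s

Series springs: 1/k_eq = 3/23800, so k_eq = 23800/3 = 7933 N/m.
ω_n = √(k_eq/m) = √(7933/56.7) = 11.83 rad/s.
Critical damping c_c = 2√(k_eq·m) = 2√(7933 × 56.7) = 1341 N·s/m, so ζ = c/c_c = 287/1341 = 0.2140.
ω_d = ω_n√(1 − ζ²) = 11.83 × √(1 − 0.0458) = 11.55 rad/s.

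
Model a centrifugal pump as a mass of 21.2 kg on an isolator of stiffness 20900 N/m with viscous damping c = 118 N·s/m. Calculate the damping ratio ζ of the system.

ω_n = √(k/m) = √(20900/21.2) = 31.40 rad/s.
Critical damping c_c = 2√(k·m) = 2√(20900 × 21.2) = 1331 N·s/m, so ζ = c/c_c = 118/1331 = 0.08864.

0.0886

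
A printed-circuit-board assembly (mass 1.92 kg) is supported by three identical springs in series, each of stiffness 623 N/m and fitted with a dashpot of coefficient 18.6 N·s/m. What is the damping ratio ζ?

0.466

Series springs: 1/k_eq = 3/623, so k_eq = 623/3 = 207.7 N/m.
ω_n = √(k_eq/m) = √(207.7/1.92) = 10.40 rad/s.
Critical damping c_c = 2√(k_eq·m) = 2√(207.7 × 1.92) = 39.94 N·s/m, so ζ = c/c_c = 18.6/39.94 = 0.4657.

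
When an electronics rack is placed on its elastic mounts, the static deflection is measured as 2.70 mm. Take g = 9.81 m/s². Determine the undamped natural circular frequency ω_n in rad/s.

ω_n = √(g/δ_st) = √(9.81/0.00270) = √3633 = 60.28 rad/s.

60.3 rad/s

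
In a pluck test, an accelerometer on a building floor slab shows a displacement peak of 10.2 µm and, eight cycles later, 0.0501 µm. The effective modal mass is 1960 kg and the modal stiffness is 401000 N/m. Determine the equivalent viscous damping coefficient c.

5900 N·s/m

Logarithmic decrement δ = (1/n)·ln(x₀/x_n) = (1/8)·ln(10.2/0.0501) = (1/8)·ln(203.6) = 0.6645.
ζ = δ/√(4π² + δ²) = 0.6645/√(39.48 + 0.442) = 0.6645/6.318 = 0.1052.
c = ζ · 2√(km) = 0.1052 × 2√(401000 × 1960) = 0.1052 × 56070 = 5897 N·s/m.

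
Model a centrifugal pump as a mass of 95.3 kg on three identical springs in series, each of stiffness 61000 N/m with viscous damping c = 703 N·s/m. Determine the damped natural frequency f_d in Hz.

Series springs: 1/k_eq = 3/61000, so k_eq = 61000/3 = 20330 N/m.
ω_n = √(k_eq/m) = √(20330/95.3) = 14.61 rad/s.
Critical damping c_c = 2√(k_eq·m) = 2√(20330 × 95.3) = 2784 N·s/m, so ζ = c/c_c = 703/2784 = 0.2525.
ω_d = ω_n√(1 − ζ²) = 14.61 × √(1 − 0.0638) = 14.13 rad/s.
f_d = ω_d/(2π) = 2.249 Hz.

2.25 Hz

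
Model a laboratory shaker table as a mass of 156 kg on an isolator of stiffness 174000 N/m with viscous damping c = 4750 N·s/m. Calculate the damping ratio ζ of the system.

ω_n = √(k/m) = √(174000/156) = 33.40 rad/s.
Critical damping c_c = 2√(k·m) = 2√(174000 × 156) = 10420 N·s/m, so ζ = c/c_c = 4750/10420 = 0.4559.

0.456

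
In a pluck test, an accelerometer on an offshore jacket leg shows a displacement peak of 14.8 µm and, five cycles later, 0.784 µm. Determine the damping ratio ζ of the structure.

0.0931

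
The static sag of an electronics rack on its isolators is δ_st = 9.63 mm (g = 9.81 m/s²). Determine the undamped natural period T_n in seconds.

ω_n = √(g/δ_st) = √(9.81/0.00963) = √1019 = 31.92 rad/s.
T_n = 2π/ω_n = 6.283/31.92 = 0.1969 s.

0.197 s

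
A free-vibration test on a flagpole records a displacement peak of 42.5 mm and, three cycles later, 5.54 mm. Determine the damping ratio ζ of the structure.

0.107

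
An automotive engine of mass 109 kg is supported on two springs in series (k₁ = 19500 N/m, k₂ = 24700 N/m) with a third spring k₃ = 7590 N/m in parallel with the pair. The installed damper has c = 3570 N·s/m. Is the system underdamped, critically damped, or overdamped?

overdamped

Series pair: k_s = k₁k₂/(k₁+k₂) = (19500)(24700)/(19500 + 24700) = 10900 N/m. In parallel with k₃: k_eq = 10900 + 7590 = 18490 N/m.
c_c = 2√(k_eq·m) = 2839 N·s/m; ζ = c/c_c = 3570/2839 = 1.26.
Since ζ > 1 the system is overdamped.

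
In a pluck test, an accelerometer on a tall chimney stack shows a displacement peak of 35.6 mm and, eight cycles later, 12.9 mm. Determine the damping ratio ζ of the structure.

0.0202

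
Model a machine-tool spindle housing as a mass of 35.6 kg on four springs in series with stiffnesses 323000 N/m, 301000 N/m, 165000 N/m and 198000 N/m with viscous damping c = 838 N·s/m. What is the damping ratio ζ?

0.294

Series springs: 1/k_eq = 1/323000 + 1/301000 + 1/165000 + 1/198000 = 1.753×10^-5, so k_eq = 57050 N/m.
ω_n = √(k_eq/m) = √(57050/35.6) = 40.03 rad/s.
Critical damping c_c = 2√(k_eq·m) = 2√(57050 × 35.6) = 2850 N·s/m, so ζ = c/c_c = 838/2850 = 0.2940.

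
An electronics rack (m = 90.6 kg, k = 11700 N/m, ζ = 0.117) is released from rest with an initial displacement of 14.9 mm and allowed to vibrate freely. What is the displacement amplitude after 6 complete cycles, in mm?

0.176 mm

Logarithmic decrement δ = 2πζ/√(1 − ζ²) = 2π × 0.1170/√(1 − 0.0137) = 0.7402.
After n cycles, x_n/x₀ = e^(−nδ), so x_6 = 14.9 × e^(−6 × 0.7402) = 14.9 × 0.01178 = 0.1755 mm.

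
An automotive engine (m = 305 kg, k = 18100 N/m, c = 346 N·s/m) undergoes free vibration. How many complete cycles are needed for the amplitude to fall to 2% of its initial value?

9 cycles

ζ = c/(2√(km)) = 346/(2√(18100 × 305)) = 346/4699 = 0.07363.
Logarithmic decrement δ = 2πζ/√(1 − ζ²) = 2π × 0.07363/√(1 − 0.00542) = 0.4639.
x_n/x₀ = e^(−nδ) ≤ 0.02; take ln: n ≥ ln(1/0.02)/δ = 3.912/0.4639 = 8.433.
So 9 complete cycles are required.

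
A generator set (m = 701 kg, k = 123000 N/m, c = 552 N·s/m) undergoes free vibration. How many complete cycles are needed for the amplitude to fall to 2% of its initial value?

21 cycles

ζ = c/(2√(km)) = 552/(2√(123000 × 701)) = 552/18570 = 0.02972.
Logarithmic decrement δ = 2πζ/√(1 − ζ²) = 2π × 0.02972/√(1 − 0.000883) = 0.1868.
x_n/x₀ = e^(−nδ) ≤ 0.02; take ln: n ≥ ln(1/0.02)/δ = 3.912/0.1868 = 20.94.
So 21 complete cycles are required.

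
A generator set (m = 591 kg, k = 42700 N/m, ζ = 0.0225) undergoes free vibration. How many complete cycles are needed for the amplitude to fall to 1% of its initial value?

Logarithmic decrement δ = 2πζ/√(1 − ζ²) = 2π × 0.02250/√(1 − 0.000506) = 0.1414.
x_n/x₀ = e^(−nδ) ≤ 0.01; take ln: n ≥ ln(1/0.01)/δ = 4.605/0.1414 = 32.57.
So 33 complete cycles are required.

33 cycles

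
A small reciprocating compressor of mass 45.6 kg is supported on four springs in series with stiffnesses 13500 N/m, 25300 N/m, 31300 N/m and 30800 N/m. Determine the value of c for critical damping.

1010 N·s/m

Series springs: 1/k_eq = 1/13500 + 1/25300 + 1/31300 + 1/30800 = 0.0001780, so k_eq = 5617 N/m.
c_c = 2√(k_eq·m) = 2√(5617 × 45.6) = 2 × 506.1 = 1012 N·s/m.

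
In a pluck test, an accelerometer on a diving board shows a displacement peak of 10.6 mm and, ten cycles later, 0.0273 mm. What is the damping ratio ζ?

Logarithmic decrement δ = (1/n)·ln(x₀/x_n) = (1/10)·ln(10.6/0.0273) = (1/10)·ln(388.3) = 0.5962.
ζ = δ/√(4π² + δ²) = 0.5962/√(39.48 + 0.355) = 0.5962/6.311 = 0.09446.

0.0945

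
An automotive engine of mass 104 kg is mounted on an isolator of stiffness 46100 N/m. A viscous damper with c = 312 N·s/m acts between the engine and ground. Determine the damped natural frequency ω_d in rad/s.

ω_n = √(k/m) = √(46100/104) = 21.05 rad/s.
Critical damping c_c = 2√(k·m) = 2√(46100 × 104) = 4379 N·s/m, so ζ = c/c_c = 312/4379 = 0.07125.
ω_d = ω_n√(1 − ζ²) = 21.05 × √(1 − 0.00508) = 21.00 rad/s.

21.0 rad/s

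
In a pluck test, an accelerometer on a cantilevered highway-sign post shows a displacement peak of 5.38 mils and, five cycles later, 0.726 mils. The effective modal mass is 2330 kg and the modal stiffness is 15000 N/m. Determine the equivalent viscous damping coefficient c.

Logarithmic decrement δ = (1/n)·ln(x₀/x_n) = (1/5)·ln(5.38/0.726) = (1/5)·ln(7.410) = 0.4006.
ζ = δ/√(4π² + δ²) = 0.4006/√(39.48 + 0.160) = 0.4006/6.296 = 0.06362.
c = ζ · 2√(km) = 0.06362 × 2√(15000 × 2330) = 0.06362 × 11820 = 752.3 N·s/m.

752 N·s/m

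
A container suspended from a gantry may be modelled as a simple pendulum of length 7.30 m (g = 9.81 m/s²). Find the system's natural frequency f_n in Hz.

0.184 Hz

For a simple pendulum ω_n = √(g/L) = √(9.81/7.30) = √1.344 = 1.159 rad/s.
f_n = ω_n/(2π) = 1.159/6.283 = 0.1845 Hz.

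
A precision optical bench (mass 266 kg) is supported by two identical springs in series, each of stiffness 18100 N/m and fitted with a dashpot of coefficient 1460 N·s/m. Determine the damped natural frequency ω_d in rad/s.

Series springs: 1/k_eq = 2/18100, so k_eq = 18100/2 = 9050 N/m.
ω_n = √(k_eq/m) = √(9050/266) = 5.833 rad/s.
Critical damping c_c = 2√(k_eq·m) = 2√(9050 × 266) = 3103 N·s/m, so ζ = c/c_c = 1460/3103 = 0.4705.
ω_d = ω_n√(1 − ζ²) = 5.833 × √(1 − 0.221) = 5.147 rad/s.

5.15 rad/s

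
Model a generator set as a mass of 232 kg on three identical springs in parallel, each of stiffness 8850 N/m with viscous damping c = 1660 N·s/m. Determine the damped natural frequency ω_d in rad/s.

Parallel springs add: k_eq = 3 × 8850 = 26550 N/m.
ω_n = √(k_eq/m) = √(26550/232) = 10.70 rad/s.
Critical damping c_c = 2√(k_eq·m) = 2√(26550 × 232) = 4964 N·s/m, so ζ = c/c_c = 1660/4964 = 0.3344.
ω_d = ω_n√(1 − ζ²) = 10.70 × √(1 − 0.112) = 10.08 rad/s.

10.1 rad/s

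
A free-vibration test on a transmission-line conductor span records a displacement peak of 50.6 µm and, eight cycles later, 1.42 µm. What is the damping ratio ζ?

Logarithmic decrement δ = (1/n)·ln(x₀/x_n) = (1/8)·ln(50.6/1.42) = (1/8)·ln(35.63) = 0.4467.
ζ = δ/√(4π² + δ²) = 0.4467/√(39.48 + 0.200) = 0.4467/6.299 = 0.07091.

0.0709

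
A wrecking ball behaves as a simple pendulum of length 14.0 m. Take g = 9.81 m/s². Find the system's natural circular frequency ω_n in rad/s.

0.837 rad/s

For a simple pendulum ω_n = √(g/L) = √(9.81/14.0) = √0.7007 = 0.8371 rad/s.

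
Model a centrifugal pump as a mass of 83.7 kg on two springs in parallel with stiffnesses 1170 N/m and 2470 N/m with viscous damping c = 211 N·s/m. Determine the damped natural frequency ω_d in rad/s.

6.47 rad/s

Parallel springs add: k_eq = 1170 + 2470 = 3640 N/m.
ω_n = √(k_eq/m) = √(3640/83.7) = 6.595 rad/s.
Critical damping c_c = 2√(k_eq·m) = 2√(3640 × 83.7) = 1104 N·s/m, so ζ = c/c_c = 211/1104 = 0.1911.
ω_d = ω_n√(1 − ζ²) = 6.595 × √(1 − 0.0365) = 6.473 rad/s.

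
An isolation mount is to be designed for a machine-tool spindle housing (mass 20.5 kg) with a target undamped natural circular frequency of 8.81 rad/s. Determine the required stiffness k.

k = m·ω_n² = 20.5 × 8.810² = 20.5 × 77.62 = 1591 N/m.

1590 N/m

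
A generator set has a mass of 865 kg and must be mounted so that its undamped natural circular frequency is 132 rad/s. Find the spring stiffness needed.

k = m·ω_n² = 865 × 132.0² = 865 × 17420 = 15070000 N/m.

15100000 N/m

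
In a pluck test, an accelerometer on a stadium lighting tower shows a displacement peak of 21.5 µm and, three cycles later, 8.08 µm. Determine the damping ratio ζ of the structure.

0.0518

Logarithmic decrement δ = (1/n)·ln(x₀/x_n) = (1/3)·ln(21.5/8.08) = (1/3)·ln(2.661) = 0.3262.
ζ = δ/√(4π² + δ²) = 0.3262/√(39.48 + 0.106) = 0.3262/6.292 = 0.05185.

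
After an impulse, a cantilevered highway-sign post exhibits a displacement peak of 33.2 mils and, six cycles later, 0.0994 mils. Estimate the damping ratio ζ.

Logarithmic decrement δ = (1/n)·ln(x₀/x_n) = (1/6)·ln(33.2/0.0994) = (1/6)·ln(334.0) = 0.9685.
ζ = δ/√(4π² + δ²) = 0.9685/√(39.48 + 0.938) = 0.9685/6.357 = 0.1523.

0.152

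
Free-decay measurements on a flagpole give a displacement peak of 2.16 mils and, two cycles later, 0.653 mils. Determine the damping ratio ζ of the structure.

Logarithmic decrement δ = (1/n)·ln(x₀/x_n) = (1/2)·ln(2.16/0.653) = (1/2)·ln(3.308) = 0.5981.
ζ = δ/√(4π² + δ²) = 0.5981/√(39.48 + 0.358) = 0.5981/6.312 = 0.09477.

0.0948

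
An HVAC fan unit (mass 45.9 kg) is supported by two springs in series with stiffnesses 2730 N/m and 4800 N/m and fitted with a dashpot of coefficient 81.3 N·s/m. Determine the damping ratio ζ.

Series springs: 1/k_eq = 1/2730 + 1/4800 = 0.0005746, so k_eq = 1740 N/m.
ω_n = √(k_eq/m) = √(1740/45.9) = 6.157 rad/s.
Critical damping c_c = 2√(k_eq·m) = 2√(1740 × 45.9) = 565.3 N·s/m, so ζ = c/c_c = 81.3/565.3 = 0.1438.

0.144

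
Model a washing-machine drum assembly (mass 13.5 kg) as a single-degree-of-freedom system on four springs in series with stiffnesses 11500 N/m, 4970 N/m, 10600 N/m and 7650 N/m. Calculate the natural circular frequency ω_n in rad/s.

12.0 rad/s

Series springs: 1/k_eq = 1/11500 + 1/4970 + 1/10600 + 1/7650 = 0.0005132, so k_eq = 1948 N/m.
ω_n = √(k_eq/m) = √(1948/13.5) = √144.3 = 12.01 rad/s.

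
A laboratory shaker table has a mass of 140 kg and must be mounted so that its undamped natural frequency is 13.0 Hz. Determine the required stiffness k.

ω_n = 2πf_n = 2π × 13.0 = 81.68 rad/s.
k = m·ω_n² = 140 × 81.68² = 140 × 6672 = 934100 N/m.

934000 N/m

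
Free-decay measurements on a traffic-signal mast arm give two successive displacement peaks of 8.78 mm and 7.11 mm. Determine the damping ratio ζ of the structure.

0.0336

Logarithmic decrement δ = (1/n)·ln(x₀/x_n) = (1/1)·ln(8.78/7.11) = (1/1)·ln(1.235) = 0.2110.
ζ = δ/√(4π² + δ²) = 0.2110/√(39.48 + 0.0445) = 0.2110/6.287 = 0.03356.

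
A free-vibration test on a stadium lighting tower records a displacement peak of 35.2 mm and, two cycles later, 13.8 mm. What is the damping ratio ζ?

0.0743

Logarithmic decrement δ = (1/n)·ln(x₀/x_n) = (1/2)·ln(35.2/13.8) = (1/2)·ln(2.551) = 0.4682.
ζ = δ/√(4π² + δ²) = 0.4682/√(39.48 + 0.219) = 0.4682/6.301 = 0.07431.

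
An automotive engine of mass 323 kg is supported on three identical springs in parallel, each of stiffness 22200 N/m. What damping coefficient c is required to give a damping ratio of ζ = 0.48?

4450 N·s/m

Parallel springs add: k_eq = 3 × 22200 = 66600 N/m.
c_c = 2√(k_eq·m) = 2√(66600 × 323) = 9276 N·s/m.
c = ζ·c_c = 0.48 × 9276 = 4453 N·s/m.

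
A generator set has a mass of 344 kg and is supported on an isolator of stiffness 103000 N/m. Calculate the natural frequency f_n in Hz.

2.75 Hz

ω_n = √(k/m) = √(103000/344) = √299.4 = 17.30 rad/s.
f_n = ω_n/(2π) = 17.30/6.283 = 2.754 Hz.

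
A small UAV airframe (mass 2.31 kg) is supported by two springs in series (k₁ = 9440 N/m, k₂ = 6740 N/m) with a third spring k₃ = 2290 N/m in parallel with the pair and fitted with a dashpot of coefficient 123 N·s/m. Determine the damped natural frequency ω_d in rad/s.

Series pair: k_s = k₁k₂/(k₁+k₂) = (9440)(6740)/(9440 + 6740) = 3932 N/m. In parallel with k₃: k_eq = 3932 + 2290 = 6222 N/m.
ω_n = √(k_eq/m) = √(6222/2.31) = 51.90 rad/s.
Critical damping c_c = 2√(k_eq·m) = 2√(6222 × 2.31) = 239.8 N·s/m, so ζ = c/c_c = 123/239.8 = 0.5130.
ω_d = ω_n√(1 − ζ²) = 51.90 × √(1 − 0.263) = 44.55 rad/s.

44.6 rad/s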